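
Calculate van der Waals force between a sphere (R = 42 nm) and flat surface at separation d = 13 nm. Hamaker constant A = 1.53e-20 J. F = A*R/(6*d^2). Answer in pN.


Convert to SI: R = 42 nm = 4.2e-08 m, d = 13 nm = 1.3e-08 m
F = A * R / (6 * d^2)
F = 1.53e-20 * 4.2e-08 / (6 * (1.3e-08)^2)
F = 6.33728e-13 N = 0.634 pN

0.634


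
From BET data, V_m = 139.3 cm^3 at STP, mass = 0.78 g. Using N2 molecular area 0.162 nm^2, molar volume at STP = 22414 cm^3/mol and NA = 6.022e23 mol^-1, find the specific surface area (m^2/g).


Number of moles in monolayer = V_m / 22414 = 139.3 / 22414 = 0.00621487
Number of molecules = moles * NA = 0.00621487 * 6.022e23
SA = molecules * sigma / mass
SA = (139.3 / 22414) * 6.022e23 * 0.162e-18 / 0.78
SA = 777.3 m^2/g

777.3


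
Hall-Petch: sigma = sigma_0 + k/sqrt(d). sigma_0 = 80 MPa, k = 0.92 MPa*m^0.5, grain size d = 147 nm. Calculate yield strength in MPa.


d = 147 nm = 1.47e-07 m
sqrt(d) = 0.0003834058
Hall-Petch contribution = k / sqrt(d) = 0.92 / 0.0003834058 = 2399.5 MPa
sigma = sigma_0 + k/sqrt(d) = 80 + 2399.5 = 2479.5 MPa

2479.5


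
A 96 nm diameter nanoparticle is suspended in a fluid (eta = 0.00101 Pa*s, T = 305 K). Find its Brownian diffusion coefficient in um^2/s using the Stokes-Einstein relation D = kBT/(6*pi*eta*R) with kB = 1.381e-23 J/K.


Radius R = 96/2 = 48 nm = 4.8e-08 m
D = kB*T / (6*pi*eta*R)
D = 1.381e-23 * 305 / (6 * pi * 0.00101 * 4.8e-08)
D = 4.60924e-12 m^2/s = 4.609 um^2/s

4.609


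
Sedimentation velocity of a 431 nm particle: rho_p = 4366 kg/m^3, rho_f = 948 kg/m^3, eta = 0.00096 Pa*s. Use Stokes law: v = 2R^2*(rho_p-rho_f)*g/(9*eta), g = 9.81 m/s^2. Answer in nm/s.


Radius R = 431/2 nm = 2.155e-07 m
Density difference = 4366 - 948 = 3418 kg/m^3
v = 2 * R^2 * (rho_p - rho_f) * g / (9 * eta)
v = 2 * (2.155e-07)^2 * 3418 * 9.81 / (9 * 0.00096)
v = 3.60456e-07 m/s = 360.4557 nm/s

360.4557


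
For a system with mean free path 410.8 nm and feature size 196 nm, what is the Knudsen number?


Knudsen number Kn = lambda / L
Kn = 410.8 / 196
Kn = 2.0959

2.0959


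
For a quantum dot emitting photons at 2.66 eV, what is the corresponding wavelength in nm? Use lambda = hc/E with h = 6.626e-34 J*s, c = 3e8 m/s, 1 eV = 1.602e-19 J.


Convert energy: E = 2.66 eV = 2.66 * 1.602e-19 = 4.26132e-19 J
lambda = h*c / E = 6.626e-34 * 3e8 / 4.26132e-19
lambda = 4.66475e-07 m = 466.5 nm

466.5


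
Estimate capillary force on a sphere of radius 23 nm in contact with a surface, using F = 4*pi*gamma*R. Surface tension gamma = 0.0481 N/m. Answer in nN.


Convert radius: R = 23 nm = 2.3e-08 m
F = 4 * pi * gamma * R
F = 4 * pi * 0.0481 * 2.3e-08
F = 1.39022e-08 N = 13.9022 nN

13.9022


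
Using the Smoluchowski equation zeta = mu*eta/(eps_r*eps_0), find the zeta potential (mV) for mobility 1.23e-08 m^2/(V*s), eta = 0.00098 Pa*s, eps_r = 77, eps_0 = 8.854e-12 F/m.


Smoluchowski equation: zeta = mu * eta / (eps_r * eps_0)
zeta = 1.23e-08 * 0.00098 / (77 * 8.854e-12)
zeta = 0.017681 V = 17.68 mV

17.68


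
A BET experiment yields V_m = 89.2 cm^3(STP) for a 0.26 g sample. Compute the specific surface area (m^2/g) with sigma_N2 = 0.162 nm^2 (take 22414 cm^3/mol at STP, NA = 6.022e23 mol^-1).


Number of moles in monolayer = V_m / 22414 = 89.2 / 22414 = 0.00397966
Number of molecules = moles * NA = 0.00397966 * 6.022e23
SA = molecules * sigma / mass
SA = (89.2 / 22414) * 6.022e23 * 0.162e-18 / 0.26
SA = 1493.2 m^2/g

1493.2


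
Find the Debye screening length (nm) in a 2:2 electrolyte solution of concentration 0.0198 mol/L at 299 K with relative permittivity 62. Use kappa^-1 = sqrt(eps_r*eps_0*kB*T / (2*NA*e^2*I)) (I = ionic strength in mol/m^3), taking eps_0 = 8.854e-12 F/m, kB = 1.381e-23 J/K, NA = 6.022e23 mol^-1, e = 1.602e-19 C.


Ionic strength I = 0.0198 * 2^2 * 1000 = 79.2 mol/m^3
kappa^-1 = sqrt(62 * 8.854e-12 * 1.381e-23 * 299 / (2 * 6.022e23 * (1.602e-19)^2 * 79.2))
kappa^-1 = 0.962 nm

0.962


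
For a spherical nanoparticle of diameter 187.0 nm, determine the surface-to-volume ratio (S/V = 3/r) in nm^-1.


Radius r = 187.0/2 = 93.5 nm
S/V = 3 / r = 3 / 93.5
S/V = 0.0321 nm^-1

0.0321


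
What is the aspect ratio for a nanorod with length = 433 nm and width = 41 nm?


Aspect ratio AR = length / diameter
AR = 433 / 41
AR = 10.56

10.56


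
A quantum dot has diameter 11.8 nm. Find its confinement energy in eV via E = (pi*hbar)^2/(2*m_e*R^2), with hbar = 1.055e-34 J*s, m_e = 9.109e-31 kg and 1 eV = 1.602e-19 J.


Radius R = 11.8/2 = 5.9 nm = 5.9e-09 m
E = (pi * 1.055e-34)^2 / (2 * 9.109e-31 * (5.9e-09)^2)
E(J) = 1.73221e-21
E = E(J) / 1.602e-19 = 0.0108 eV

0.0108


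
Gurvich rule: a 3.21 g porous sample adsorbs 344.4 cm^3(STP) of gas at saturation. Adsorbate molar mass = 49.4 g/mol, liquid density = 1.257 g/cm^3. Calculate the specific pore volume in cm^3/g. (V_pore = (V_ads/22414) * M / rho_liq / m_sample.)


Moles adsorbed n = V_ads / 22414 = 344.4 / 22414 = 1.536540e-02 mol
Liquid volume V_liq = n * M / rho_liq = 1.536540e-02 * 49.4 / 1.257 = 0.60386 cm^3
Specific pore volume V_pore = V_liq / m_sample = 0.60386 / 3.21
V_pore = 0.1881 cm^3/g

0.1881


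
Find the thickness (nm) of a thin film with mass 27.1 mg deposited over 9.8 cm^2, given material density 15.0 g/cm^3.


Convert: m = 27.1 mg = 2.7100e-05 kg, A = 9.8 cm^2 = 9.8000e-04 m^2, rho = 15.0 g/cm^3 = 15000 kg/m^3
t = m / (A * rho)
t = 2.7100e-05 / (9.8000e-04 * 15000)
t = 1.8435e-06 m = 1843.5 nm

1843.5


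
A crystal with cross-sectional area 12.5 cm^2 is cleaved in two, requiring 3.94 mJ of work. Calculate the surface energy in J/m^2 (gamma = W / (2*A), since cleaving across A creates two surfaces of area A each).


Convert: A = 12.5 cm^2 = 0.00125 m^2, W = 3.94 mJ = 0.00394 J
Cleaving exposes two faces of area A, so total new surface = 2*A and gamma = W / (2*A)
gamma = 0.00394 / (2 * 0.00125)
gamma = 1.576 J/m^2

1.576


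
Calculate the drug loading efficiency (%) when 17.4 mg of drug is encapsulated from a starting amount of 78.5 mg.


Drug loading efficiency = (drug loaded / drug initial) * 100
DLE = 17.4 / 78.5 * 100
DLE = 0.2217 * 100
DLE = 22.17%

22.17


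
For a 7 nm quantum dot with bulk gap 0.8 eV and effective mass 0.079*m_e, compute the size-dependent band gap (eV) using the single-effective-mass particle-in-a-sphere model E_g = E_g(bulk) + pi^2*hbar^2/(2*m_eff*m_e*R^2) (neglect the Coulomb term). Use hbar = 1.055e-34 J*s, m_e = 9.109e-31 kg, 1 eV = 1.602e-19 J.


Radius R = 7/2 nm = 3.5e-09 m
Confinement energy dE = pi^2 * hbar^2 / (2 * m_eff * m_e * R^2)
dE = pi^2 * (1.055e-34)^2 / (2 * 0.079 * 9.109e-31 * (3.5e-09)^2) J, divided by 1.602e-19 J/eV
dE = 0.3889 eV
Total band gap = E_g(bulk) + dE = 0.8 + 0.3889 = 1.1889 eV

1.1889


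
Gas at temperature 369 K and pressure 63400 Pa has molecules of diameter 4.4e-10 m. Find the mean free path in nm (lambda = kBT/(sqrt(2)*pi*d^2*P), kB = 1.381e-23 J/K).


Mean free path: lambda = kB*T / (sqrt(2) * pi * d^2 * P)
lambda = 1.381e-23 * 369 / (sqrt(2) * pi * (4.4e-10)^2 * 63400)
lambda = 9.3446e-08 m
lambda = 93.45 nm

93.45


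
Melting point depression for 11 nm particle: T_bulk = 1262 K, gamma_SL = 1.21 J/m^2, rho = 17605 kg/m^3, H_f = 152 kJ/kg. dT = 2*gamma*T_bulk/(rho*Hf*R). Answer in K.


Radius R = 11/2 = 5.5 nm = 5.5e-09 m
Convert H_f = 152 kJ/kg = 152000 J/kg
dT = 2 * gamma_SL * T_bulk / (rho * H_f * R)
dT = 2 * 1.21 * 1262 / (17605 * 152000 * 5.5e-09)
dT = 207.5 K

207.5


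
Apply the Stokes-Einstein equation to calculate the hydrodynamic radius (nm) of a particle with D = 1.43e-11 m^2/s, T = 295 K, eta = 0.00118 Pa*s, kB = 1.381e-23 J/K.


Stokes-Einstein: R = kB*T / (6*pi*eta*D)
R = 1.381e-23 * 295 / (6 * pi * 0.00118 * 1.43e-11)
R = 1.28084e-08 m = 12.81 nm

12.81


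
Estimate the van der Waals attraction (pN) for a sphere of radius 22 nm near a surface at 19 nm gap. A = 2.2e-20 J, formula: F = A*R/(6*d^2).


Convert to SI: R = 22 nm = 2.2e-08 m, d = 19 nm = 1.9e-08 m
F = A * R / (6 * d^2)
F = 2.2e-20 * 2.2e-08 / (6 * (1.9e-08)^2)
F = 2.23453e-13 N = 0.223 pN

0.223


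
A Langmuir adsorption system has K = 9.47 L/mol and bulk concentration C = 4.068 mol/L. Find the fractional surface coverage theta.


Langmuir isotherm: theta = K*C / (1 + K*C)
K*C = 9.47 * 4.068 = 38.52396
theta = 38.52396 / (1 + 38.52396) = 38.52396 / 39.52396
theta = 0.9747

0.9747


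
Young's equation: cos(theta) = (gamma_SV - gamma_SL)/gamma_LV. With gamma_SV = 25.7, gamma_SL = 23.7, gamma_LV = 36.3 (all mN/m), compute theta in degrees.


cos(theta) = (gamma_SV - gamma_SL) / gamma_LV
cos(theta) = (25.7 - 23.7) / 36.3
cos(theta) = 0.055096
theta = arccos(0.055096) = 86.84 degrees

86.84


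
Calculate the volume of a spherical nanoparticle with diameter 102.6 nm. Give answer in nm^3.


Radius r = 102.6/2 = 51.3 nm
Volume V = (4/3) * pi * r^3
V = (4/3) * pi * (51.3)^3
V = 565510.54 nm^3

565510.54


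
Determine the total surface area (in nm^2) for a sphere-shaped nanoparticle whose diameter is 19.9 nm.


Radius r = 19.9/2 = 9.95 nm
Surface area SA = 4 * pi * r^2
SA = 4 * pi * (9.95)^2
SA = 1244.1 nm^2

1244.1


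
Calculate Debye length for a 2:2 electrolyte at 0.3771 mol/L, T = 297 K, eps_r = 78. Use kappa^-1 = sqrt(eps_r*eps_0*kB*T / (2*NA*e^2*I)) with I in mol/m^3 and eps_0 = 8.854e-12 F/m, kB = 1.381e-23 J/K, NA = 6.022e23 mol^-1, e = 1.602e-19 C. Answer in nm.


Ionic strength I = 0.3771 * 2^2 * 1000 = 1508.4 mol/m^3
kappa^-1 = sqrt(78 * 8.854e-12 * 1.381e-23 * 297 / (2 * 6.022e23 * (1.602e-19)^2 * 1508.4))
kappa^-1 = 0.246 nm

0.246


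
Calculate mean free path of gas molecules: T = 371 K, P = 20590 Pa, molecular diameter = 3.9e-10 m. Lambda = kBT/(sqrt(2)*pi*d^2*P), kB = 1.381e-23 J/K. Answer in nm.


Mean free path: lambda = kB*T / (sqrt(2) * pi * d^2 * P)
lambda = 1.381e-23 * 371 / (sqrt(2) * pi * (3.9e-10)^2 * 20590)
lambda = 3.68228e-07 m
lambda = 368.23 nm

368.23


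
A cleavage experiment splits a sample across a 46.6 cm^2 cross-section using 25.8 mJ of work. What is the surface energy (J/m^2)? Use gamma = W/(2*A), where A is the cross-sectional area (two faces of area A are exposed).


Convert: A = 46.6 cm^2 = 0.00466 m^2, W = 25.8 mJ = 0.0258 J
Cleaving exposes two faces of area A, so total new surface = 2*A and gamma = W / (2*A)
gamma = 0.0258 / (2 * 0.00466)
gamma = 2.768 J/m^2

2.768


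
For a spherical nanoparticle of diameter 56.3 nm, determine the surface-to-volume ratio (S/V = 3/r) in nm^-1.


Radius r = 56.3/2 = 28.15 nm
S/V = 3 / r = 3 / 28.15
S/V = 0.1066 nm^-1

0.1066


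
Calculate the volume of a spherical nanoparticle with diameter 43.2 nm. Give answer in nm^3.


Radius r = 43.2/2 = 21.6 nm
Volume V = (4/3) * pi * r^3
V = (4/3) * pi * (21.6)^3
V = 42213.35 nm^3

42213.35


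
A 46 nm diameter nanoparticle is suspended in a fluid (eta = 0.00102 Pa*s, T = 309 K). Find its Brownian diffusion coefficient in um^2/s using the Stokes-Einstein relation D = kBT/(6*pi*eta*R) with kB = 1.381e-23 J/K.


Radius R = 46/2 = 23 nm = 2.3e-08 m
D = kB*T / (6*pi*eta*R)
D = 1.381e-23 * 309 / (6 * pi * 0.00102 * 2.3e-08)
D = 9.6499e-12 m^2/s = 9.65 um^2/s

9.65


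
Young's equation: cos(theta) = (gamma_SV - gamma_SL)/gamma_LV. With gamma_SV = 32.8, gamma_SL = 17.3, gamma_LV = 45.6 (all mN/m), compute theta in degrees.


cos(theta) = (gamma_SV - gamma_SL) / gamma_LV
cos(theta) = (32.8 - 17.3) / 45.6
cos(theta) = 0.339912
theta = arccos(0.339912) = 70.13 degrees

70.13


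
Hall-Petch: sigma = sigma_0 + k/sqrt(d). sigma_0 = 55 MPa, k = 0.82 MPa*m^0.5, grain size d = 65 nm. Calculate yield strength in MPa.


d = 65 nm = 6.5e-08 m
sqrt(d) = 0.000254951
Hall-Petch contribution = k / sqrt(d) = 0.82 / 0.000254951 = 3216.3 MPa
sigma = sigma_0 + k/sqrt(d) = 55 + 3216.3 = 3271.3 MPa

3271.3


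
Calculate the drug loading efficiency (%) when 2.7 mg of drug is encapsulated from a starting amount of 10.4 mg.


Drug loading efficiency = (drug loaded / drug initial) * 100
DLE = 2.7 / 10.4 * 100
DLE = 0.2596 * 100
DLE = 25.96%

25.96


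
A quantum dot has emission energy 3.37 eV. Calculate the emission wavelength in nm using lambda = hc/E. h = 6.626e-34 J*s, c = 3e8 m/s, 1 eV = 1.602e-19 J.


Convert energy: E = 3.37 eV = 3.37 * 1.602e-19 = 5.39874e-19 J
lambda = h*c / E = 6.626e-34 * 3e8 / 5.39874e-19
lambda = 3.68197e-07 m = 368.2 nm

368.2


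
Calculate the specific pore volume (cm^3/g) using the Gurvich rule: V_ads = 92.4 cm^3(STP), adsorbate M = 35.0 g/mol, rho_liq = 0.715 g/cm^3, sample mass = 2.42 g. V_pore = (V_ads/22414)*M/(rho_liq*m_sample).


Moles adsorbed n = V_ads / 22414 = 92.4 / 22414 = 4.122423e-03 mol
Liquid volume V_liq = n * M / rho_liq = 4.122423e-03 * 35.0 / 0.715 = 0.20180 cm^3
Specific pore volume V_pore = V_liq / m_sample = 0.20180 / 2.42
V_pore = 0.0834 cm^3/g

0.0834


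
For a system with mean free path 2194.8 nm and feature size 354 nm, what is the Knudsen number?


Knudsen number Kn = lambda / L
Kn = 2194.8 / 354
Kn = 6.2

6.2


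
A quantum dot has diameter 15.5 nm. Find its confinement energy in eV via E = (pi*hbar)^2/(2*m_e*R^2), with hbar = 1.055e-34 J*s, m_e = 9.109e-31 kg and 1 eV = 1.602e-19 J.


Radius R = 15.5/2 = 7.75 nm = 7.75e-09 m
E = (pi * 1.055e-34)^2 / (2 * 9.109e-31 * (7.75e-09)^2)
E(J) = 1.00392e-21
E = E(J) / 1.602e-19 = 0.0063 eV

0.0063


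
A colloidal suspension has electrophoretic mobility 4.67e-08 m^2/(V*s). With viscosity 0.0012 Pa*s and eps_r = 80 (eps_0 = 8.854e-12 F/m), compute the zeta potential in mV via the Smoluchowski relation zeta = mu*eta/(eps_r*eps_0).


Smoluchowski equation: zeta = mu * eta / (eps_r * eps_0)
zeta = 4.67e-08 * 0.0012 / (80 * 8.854e-12)
zeta = 0.079117 V = 79.12 mV

79.12


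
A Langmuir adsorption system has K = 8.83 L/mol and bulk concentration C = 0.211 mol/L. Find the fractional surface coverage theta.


Langmuir isotherm: theta = K*C / (1 + K*C)
K*C = 8.83 * 0.211 = 1.86313
theta = 1.86313 / (1 + 1.86313) = 1.86313 / 2.86313
theta = 0.6507

0.6507


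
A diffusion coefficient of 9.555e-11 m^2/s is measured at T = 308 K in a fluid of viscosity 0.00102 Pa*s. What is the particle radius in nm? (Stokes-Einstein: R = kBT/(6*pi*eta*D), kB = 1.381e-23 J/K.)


Stokes-Einstein: R = kB*T / (6*pi*eta*D)
R = 1.381e-23 * 308 / (6 * pi * 0.00102 * 9.555e-11)
R = 2.31533e-09 m = 2.32 nm

2.32


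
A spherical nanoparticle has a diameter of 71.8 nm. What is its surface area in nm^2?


Radius r = 71.8/2 = 35.9 nm
Surface area SA = 4 * pi * r^2
SA = 4 * pi * (35.9)^2
SA = 16195.66 nm^2

16195.66


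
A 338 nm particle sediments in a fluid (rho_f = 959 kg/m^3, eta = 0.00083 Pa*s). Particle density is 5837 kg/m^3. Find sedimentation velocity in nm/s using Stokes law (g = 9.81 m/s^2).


Radius R = 338/2 nm = 1.69e-07 m
Density difference = 5837 - 959 = 4878 kg/m^3
v = 2 * R^2 * (rho_p - rho_f) * g / (9 * eta)
v = 2 * (1.69e-07)^2 * 4878 * 9.81 / (9 * 0.00083)
v = 3.65926e-07 m/s = 365.9263 nm/s

365.9263


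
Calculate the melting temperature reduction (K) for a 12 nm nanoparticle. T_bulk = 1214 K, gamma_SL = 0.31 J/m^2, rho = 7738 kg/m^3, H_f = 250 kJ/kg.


Radius R = 12/2 = 6 nm = 6e-09 m
Convert H_f = 250 kJ/kg = 250000 J/kg
dT = 2 * gamma_SL * T_bulk / (rho * H_f * R)
dT = 2 * 0.31 * 1214 / (7738 * 250000 * 6e-09)
dT = 64.8 K

64.8


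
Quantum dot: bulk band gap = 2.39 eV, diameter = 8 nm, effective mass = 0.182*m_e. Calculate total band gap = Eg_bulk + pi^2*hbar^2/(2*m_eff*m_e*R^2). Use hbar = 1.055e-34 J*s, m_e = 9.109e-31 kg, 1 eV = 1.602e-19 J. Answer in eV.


Radius R = 8/2 nm = 4e-09 m
Confinement energy dE = pi^2 * hbar^2 / (2 * m_eff * m_e * R^2)
dE = pi^2 * (1.055e-34)^2 / (2 * 0.182 * 9.109e-31 * (4e-09)^2) J, divided by 1.602e-19 J/eV
dE = 0.1293 eV
Total band gap = E_g(bulk) + dE = 2.39 + 0.1293 = 2.5193 eV

2.5193


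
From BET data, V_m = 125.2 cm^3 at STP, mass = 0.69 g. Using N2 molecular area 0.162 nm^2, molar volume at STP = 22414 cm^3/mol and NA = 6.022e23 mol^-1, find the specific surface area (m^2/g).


Number of moles in monolayer = V_m / 22414 = 125.2 / 22414 = 0.00558579
Number of molecules = moles * NA = 0.00558579 * 6.022e23
SA = molecules * sigma / mass
SA = (125.2 / 22414) * 6.022e23 * 0.162e-18 / 0.69
SA = 789.8 m^2/g

789.8


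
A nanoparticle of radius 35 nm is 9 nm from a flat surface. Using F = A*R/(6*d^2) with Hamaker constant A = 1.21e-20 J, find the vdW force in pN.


Convert to SI: R = 35 nm = 3.5e-08 m, d = 9 nm = 9e-09 m
F = A * R / (6 * d^2)
F = 1.21e-20 * 3.5e-08 / (6 * (9e-09)^2)
F = 8.71399e-13 N = 0.871 pN

0.871


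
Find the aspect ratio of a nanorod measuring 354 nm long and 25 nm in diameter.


Aspect ratio AR = length / diameter
AR = 354 / 25
AR = 14.16

14.16


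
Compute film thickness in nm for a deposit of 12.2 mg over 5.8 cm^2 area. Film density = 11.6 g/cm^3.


Convert: m = 12.2 mg = 1.2200e-05 kg, A = 5.8 cm^2 = 5.8000e-04 m^2, rho = 11.6 g/cm^3 = 11600 kg/m^3
t = m / (A * rho)
t = 1.2200e-05 / (5.8000e-04 * 11600)
t = 1.8133e-06 m = 1813.3 nm

1813.3


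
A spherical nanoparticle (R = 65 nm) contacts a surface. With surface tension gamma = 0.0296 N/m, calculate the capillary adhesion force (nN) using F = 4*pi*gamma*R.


Convert radius: R = 65 nm = 6.5e-08 m
F = 4 * pi * gamma * R
F = 4 * pi * 0.0296 * 6.5e-08
F = 2.41777e-08 N = 24.1777 nN

24.1777


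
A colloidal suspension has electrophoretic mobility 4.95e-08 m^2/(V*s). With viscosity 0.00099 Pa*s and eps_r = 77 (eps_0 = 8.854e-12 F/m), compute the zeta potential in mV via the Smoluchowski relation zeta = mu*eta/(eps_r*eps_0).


Smoluchowski equation: zeta = mu * eta / (eps_r * eps_0)
zeta = 4.95e-08 * 0.00099 / (77 * 8.854e-12)
zeta = 0.07188 V = 71.88 mV

71.88


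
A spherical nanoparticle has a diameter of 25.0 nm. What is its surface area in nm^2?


Radius r = 25.0/2 = 12.5 nm
Surface area SA = 4 * pi * r^2
SA = 4 * pi * (12.5)^2
SA = 1963.5 nm^2

1963.5


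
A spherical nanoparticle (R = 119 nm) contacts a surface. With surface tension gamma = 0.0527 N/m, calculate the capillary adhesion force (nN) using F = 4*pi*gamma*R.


Convert radius: R = 119 nm = 1.19e-07 m
F = 4 * pi * gamma * R
F = 4 * pi * 0.0527 * 1.19e-07
F = 7.88075e-08 N = 78.8075 nN

78.8075


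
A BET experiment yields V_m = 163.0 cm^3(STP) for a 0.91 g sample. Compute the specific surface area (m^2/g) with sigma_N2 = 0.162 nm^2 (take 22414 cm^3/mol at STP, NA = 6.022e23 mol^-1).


Number of moles in monolayer = V_m / 22414 = 163.0 / 22414 = 0.00727224
Number of molecules = moles * NA = 0.00727224 * 6.022e23
SA = molecules * sigma / mass
SA = (163.0 / 22414) * 6.022e23 * 0.162e-18 / 0.91
SA = 779.6 m^2/g

779.6


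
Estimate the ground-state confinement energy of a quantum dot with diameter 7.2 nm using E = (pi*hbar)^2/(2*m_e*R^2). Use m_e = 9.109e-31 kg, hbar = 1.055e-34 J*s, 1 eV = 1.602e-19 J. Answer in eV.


Radius R = 7.2/2 = 3.6 nm = 3.6e-09 m
E = (pi * 1.055e-34)^2 / (2 * 9.109e-31 * (3.6e-09)^2)
E(J) = 4.65263e-21
E = E(J) / 1.602e-19 = 0.029 eV

0.029


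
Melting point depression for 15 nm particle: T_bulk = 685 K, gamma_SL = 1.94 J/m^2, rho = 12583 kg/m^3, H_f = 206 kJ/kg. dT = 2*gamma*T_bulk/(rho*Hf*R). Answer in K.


Radius R = 15/2 = 7.5 nm = 7.5e-09 m
Convert H_f = 206 kJ/kg = 206000 J/kg
dT = 2 * gamma_SL * T_bulk / (rho * H_f * R)
dT = 2 * 1.94 * 685 / (12583 * 206000 * 7.5e-09)
dT = 136.7 K

136.7


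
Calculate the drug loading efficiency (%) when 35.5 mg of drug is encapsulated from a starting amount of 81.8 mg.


Drug loading efficiency = (drug loaded / drug initial) * 100
DLE = 35.5 / 81.8 * 100
DLE = 0.434 * 100
DLE = 43.4%

43.4


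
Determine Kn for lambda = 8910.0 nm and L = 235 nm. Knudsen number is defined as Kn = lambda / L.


Knudsen number Kn = lambda / L
Kn = 8910.0 / 235
Kn = 37.9149

37.9149


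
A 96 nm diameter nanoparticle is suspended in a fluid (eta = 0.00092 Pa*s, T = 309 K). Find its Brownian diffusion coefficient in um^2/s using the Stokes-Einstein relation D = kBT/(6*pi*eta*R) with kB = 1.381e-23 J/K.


Radius R = 96/2 = 48 nm = 4.8e-08 m
D = kB*T / (6*pi*eta*R)
D = 1.381e-23 * 309 / (6 * pi * 0.00092 * 4.8e-08)
D = 5.12651e-12 m^2/s = 5.127 um^2/s

5.127


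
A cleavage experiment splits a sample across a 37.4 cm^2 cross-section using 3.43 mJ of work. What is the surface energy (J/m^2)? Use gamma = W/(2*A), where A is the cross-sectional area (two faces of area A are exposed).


Convert: A = 37.4 cm^2 = 0.00374 m^2, W = 3.43 mJ = 0.00343 J
Cleaving exposes two faces of area A, so total new surface = 2*A and gamma = W / (2*A)
gamma = 0.00343 / (2 * 0.00374)
gamma = 0.459 J/m^2

0.459


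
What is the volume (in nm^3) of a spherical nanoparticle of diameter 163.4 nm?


Radius r = 163.4/2 = 81.7 nm
Volume V = (4/3) * pi * r^3
V = (4/3) * pi * (81.7)^3
V = 2284308.62 nm^3

2284308.62


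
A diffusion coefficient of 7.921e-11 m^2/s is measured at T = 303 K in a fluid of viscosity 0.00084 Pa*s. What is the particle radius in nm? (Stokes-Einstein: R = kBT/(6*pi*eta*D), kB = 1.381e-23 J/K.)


Stokes-Einstein: R = kB*T / (6*pi*eta*D)
R = 1.381e-23 * 303 / (6 * pi * 0.00084 * 7.921e-11)
R = 3.33638e-09 m = 3.34 nm

3.34


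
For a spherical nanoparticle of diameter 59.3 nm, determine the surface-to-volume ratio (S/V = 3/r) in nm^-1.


Radius r = 59.3/2 = 29.65 nm
S/V = 3 / r = 3 / 29.65
S/V = 0.1012 nm^-1

0.1012


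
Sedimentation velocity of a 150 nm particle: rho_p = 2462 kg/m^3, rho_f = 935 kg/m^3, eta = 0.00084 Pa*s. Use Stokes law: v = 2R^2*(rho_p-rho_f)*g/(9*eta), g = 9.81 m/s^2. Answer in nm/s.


Radius R = 150/2 nm = 7.5e-08 m
Density difference = 2462 - 935 = 1527 kg/m^3
v = 2 * R^2 * (rho_p - rho_f) * g / (9 * eta)
v = 2 * (7.5e-08)^2 * 1527 * 9.81 / (9 * 0.00084)
v = 2.22915e-08 m/s = 22.2915 nm/s

22.2915


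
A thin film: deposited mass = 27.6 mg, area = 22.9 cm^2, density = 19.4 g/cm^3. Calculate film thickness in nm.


Convert: m = 27.6 mg = 2.7600e-05 kg, A = 22.9 cm^2 = 2.2900e-03 m^2, rho = 19.4 g/cm^3 = 19400 kg/m^3
t = m / (A * rho)
t = 2.7600e-05 / (2.2900e-03 * 19400)
t = 6.2126e-07 m = 621.3 nm

621.3


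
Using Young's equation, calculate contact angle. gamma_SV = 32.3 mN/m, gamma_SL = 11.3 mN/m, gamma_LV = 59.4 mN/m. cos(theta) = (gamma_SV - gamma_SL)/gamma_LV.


cos(theta) = (gamma_SV - gamma_SL) / gamma_LV
cos(theta) = (32.3 - 11.3) / 59.4
cos(theta) = 0.353535
theta = arccos(0.353535) = 69.3 degrees

69.3


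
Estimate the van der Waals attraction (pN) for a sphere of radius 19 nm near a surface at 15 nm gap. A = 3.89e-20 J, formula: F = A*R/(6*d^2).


Convert to SI: R = 19 nm = 1.9e-08 m, d = 15 nm = 1.5e-08 m
F = A * R / (6 * d^2)
F = 3.89e-20 * 1.9e-08 / (6 * (1.5e-08)^2)
F = 5.47481e-13 N = 0.547 pN

0.547


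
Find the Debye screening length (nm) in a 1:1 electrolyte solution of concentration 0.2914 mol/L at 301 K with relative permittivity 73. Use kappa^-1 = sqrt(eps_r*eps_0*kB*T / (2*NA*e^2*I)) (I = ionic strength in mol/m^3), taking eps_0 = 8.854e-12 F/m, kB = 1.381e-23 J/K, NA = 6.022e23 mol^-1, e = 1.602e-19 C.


Ionic strength I = 0.2914 * 1^2 * 1000 = 291.4 mol/m^3
kappa^-1 = sqrt(73 * 8.854e-12 * 1.381e-23 * 301 / (2 * 6.022e23 * (1.602e-19)^2 * 291.4))
kappa^-1 = 0.546 nm

0.546


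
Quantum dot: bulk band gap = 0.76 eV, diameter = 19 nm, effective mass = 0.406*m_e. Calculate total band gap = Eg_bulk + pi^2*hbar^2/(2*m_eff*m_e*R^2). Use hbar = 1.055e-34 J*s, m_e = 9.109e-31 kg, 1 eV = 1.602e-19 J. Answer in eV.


Radius R = 19/2 nm = 9.5e-09 m
Confinement energy dE = pi^2 * hbar^2 / (2 * m_eff * m_e * R^2)
dE = pi^2 * (1.055e-34)^2 / (2 * 0.406 * 9.109e-31 * (9.5e-09)^2) J, divided by 1.602e-19 J/eV
dE = 0.0103 eV
Total band gap = E_g(bulk) + dE = 0.76 + 0.0103 = 0.7703 eV

0.7703


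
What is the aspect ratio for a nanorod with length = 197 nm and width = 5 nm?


Aspect ratio AR = length / diameter
AR = 197 / 5
AR = 39.4

39.4


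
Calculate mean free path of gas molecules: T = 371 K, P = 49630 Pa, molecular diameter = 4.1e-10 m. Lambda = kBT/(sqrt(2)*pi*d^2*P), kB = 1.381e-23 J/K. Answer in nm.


Mean free path: lambda = kB*T / (sqrt(2) * pi * d^2 * P)
lambda = 1.381e-23 * 371 / (sqrt(2) * pi * (4.1e-10)^2 * 49630)
lambda = 1.38226e-07 m
lambda = 138.23 nm

138.23


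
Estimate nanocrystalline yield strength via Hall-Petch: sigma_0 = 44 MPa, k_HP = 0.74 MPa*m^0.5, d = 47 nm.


d = 47 nm = 4.7e-08 m
sqrt(d) = 0.0002167948
Hall-Petch contribution = k / sqrt(d) = 0.74 / 0.0002167948 = 3413.4 MPa
sigma = sigma_0 + k/sqrt(d) = 44 + 3413.4 = 3457.4 MPa

3457.4


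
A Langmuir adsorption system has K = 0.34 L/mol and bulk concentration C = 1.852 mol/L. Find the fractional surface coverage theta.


Langmuir isotherm: theta = K*C / (1 + K*C)
K*C = 0.34 * 1.852 = 0.62968
theta = 0.62968 / (1 + 0.62968) = 0.62968 / 1.62968
theta = 0.3864

0.3864


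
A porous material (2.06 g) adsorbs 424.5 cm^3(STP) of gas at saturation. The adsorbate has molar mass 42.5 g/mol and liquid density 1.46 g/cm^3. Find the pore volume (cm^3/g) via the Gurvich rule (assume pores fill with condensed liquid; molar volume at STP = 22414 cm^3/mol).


Moles adsorbed n = V_ads / 22414 = 424.5 / 22414 = 1.893906e-02 mol
Liquid volume V_liq = n * M / rho_liq = 1.893906e-02 * 42.5 / 1.46 = 0.55131 cm^3
Specific pore volume V_pore = V_liq / m_sample = 0.55131 / 2.06
V_pore = 0.2676 cm^3/g

0.2676


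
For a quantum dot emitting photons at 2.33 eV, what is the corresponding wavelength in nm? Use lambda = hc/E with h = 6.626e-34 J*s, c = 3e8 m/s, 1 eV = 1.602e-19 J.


Convert energy: E = 2.33 eV = 2.33 * 1.602e-19 = 3.73266e-19 J
lambda = h*c / E = 6.626e-34 * 3e8 / 3.73266e-19
lambda = 5.32542e-07 m = 532.5 nm

532.5


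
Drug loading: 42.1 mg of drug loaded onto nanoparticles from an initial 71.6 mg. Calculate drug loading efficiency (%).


Drug loading efficiency = (drug loaded / drug initial) * 100
DLE = 42.1 / 71.6 * 100
DLE = 0.588 * 100
DLE = 58.8%

58.8


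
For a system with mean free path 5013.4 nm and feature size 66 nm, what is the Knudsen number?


Knudsen number Kn = lambda / L
Kn = 5013.4 / 66
Kn = 75.9606

75.9606


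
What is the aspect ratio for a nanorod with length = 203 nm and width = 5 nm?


Aspect ratio AR = length / diameter
AR = 203 / 5
AR = 40.6

40.6


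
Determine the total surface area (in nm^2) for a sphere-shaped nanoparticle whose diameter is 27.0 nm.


Radius r = 27.0/2 = 13.5 nm
Surface area SA = 4 * pi * r^2
SA = 4 * pi * (13.5)^2
SA = 2290.22 nm^2

2290.22


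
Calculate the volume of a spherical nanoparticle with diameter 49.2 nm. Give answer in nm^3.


Radius r = 49.2/2 = 24.6 nm
Volume V = (4/3) * pi * r^3
V = (4/3) * pi * (24.6)^3
V = 62358.25 nm^3

62358.25


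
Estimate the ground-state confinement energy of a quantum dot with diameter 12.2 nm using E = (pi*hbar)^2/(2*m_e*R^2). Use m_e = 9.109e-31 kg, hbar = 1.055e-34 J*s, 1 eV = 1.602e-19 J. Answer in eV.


Radius R = 12.2/2 = 6.1 nm = 6.1e-09 m
E = (pi * 1.055e-34)^2 / (2 * 9.109e-31 * (6.1e-09)^2)
E(J) = 1.62048e-21
E = E(J) / 1.602e-19 = 0.0101 eV

0.0101


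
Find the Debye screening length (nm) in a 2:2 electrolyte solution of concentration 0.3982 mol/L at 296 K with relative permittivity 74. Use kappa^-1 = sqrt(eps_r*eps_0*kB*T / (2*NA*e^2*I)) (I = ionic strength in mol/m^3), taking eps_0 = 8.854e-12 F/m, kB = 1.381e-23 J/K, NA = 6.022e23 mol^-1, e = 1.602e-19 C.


Ionic strength I = 0.3982 * 2^2 * 1000 = 1592.8 mol/m^3
kappa^-1 = sqrt(74 * 8.854e-12 * 1.381e-23 * 296 / (2 * 6.022e23 * (1.602e-19)^2 * 1592.8))
kappa^-1 = 0.233 nm

0.233


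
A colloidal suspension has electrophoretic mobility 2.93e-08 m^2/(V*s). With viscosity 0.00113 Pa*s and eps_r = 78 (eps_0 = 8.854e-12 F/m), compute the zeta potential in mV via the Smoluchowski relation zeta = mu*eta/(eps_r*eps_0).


Smoluchowski equation: zeta = mu * eta / (eps_r * eps_0)
zeta = 2.93e-08 * 0.00113 / (78 * 8.854e-12)
zeta = 0.047942 V = 47.94 mV

47.94


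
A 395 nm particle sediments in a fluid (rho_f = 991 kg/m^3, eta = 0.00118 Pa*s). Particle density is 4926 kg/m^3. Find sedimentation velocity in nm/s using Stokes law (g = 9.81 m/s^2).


Radius R = 395/2 nm = 1.975e-07 m
Density difference = 4926 - 991 = 3935 kg/m^3
v = 2 * R^2 * (rho_p - rho_f) * g / (9 * eta)
v = 2 * (1.975e-07)^2 * 3935 * 9.81 / (9 * 0.00118)
v = 2.83566e-07 m/s = 283.5655 nm/s

283.5655


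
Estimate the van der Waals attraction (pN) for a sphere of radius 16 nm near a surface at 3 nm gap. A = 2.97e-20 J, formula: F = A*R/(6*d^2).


Convert to SI: R = 16 nm = 1.6e-08 m, d = 3 nm = 3e-09 m
F = A * R / (6 * d^2)
F = 2.97e-20 * 1.6e-08 / (6 * (3e-09)^2)
F = 8.8e-12 N = 8.8 pN

8.8


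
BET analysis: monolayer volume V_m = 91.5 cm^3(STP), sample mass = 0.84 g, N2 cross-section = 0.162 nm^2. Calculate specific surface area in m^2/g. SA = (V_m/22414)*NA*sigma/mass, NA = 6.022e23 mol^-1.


Number of moles in monolayer = V_m / 22414 = 91.5 / 22414 = 0.00408227
Number of molecules = moles * NA = 0.00408227 * 6.022e23
SA = molecules * sigma / mass
SA = (91.5 / 22414) * 6.022e23 * 0.162e-18 / 0.84
SA = 474.1 m^2/g

474.1


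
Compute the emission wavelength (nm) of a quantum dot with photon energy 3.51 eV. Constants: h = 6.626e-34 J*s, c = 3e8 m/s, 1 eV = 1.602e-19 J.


Convert energy: E = 3.51 eV = 3.51 * 1.602e-19 = 5.62302e-19 J
lambda = h*c / E = 6.626e-34 * 3e8 / 5.62302e-19
lambda = 3.53511e-07 m = 353.5 nm

353.5


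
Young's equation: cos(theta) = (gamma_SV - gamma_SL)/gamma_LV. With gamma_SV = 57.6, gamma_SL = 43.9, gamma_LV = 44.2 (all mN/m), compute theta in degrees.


cos(theta) = (gamma_SV - gamma_SL) / gamma_LV
cos(theta) = (57.6 - 43.9) / 44.2
cos(theta) = 0.309955
theta = arccos(0.309955) = 71.94 degrees

71.94


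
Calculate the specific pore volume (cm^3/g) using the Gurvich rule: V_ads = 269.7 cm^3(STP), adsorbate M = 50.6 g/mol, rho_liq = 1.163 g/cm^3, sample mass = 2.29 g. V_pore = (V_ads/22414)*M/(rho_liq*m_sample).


Moles adsorbed n = V_ads / 22414 = 269.7 / 22414 = 1.203266e-02 mol
Liquid volume V_liq = n * M / rho_liq = 1.203266e-02 * 50.6 / 1.163 = 0.52352 cm^3
Specific pore volume V_pore = V_liq / m_sample = 0.52352 / 2.29
V_pore = 0.2286 cm^3/g

0.2286


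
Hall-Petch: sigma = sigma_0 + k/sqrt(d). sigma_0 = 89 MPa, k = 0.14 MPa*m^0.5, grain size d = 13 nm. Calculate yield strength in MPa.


d = 13 nm = 1.3e-08 m
sqrt(d) = 0.0001140175
Hall-Petch contribution = k / sqrt(d) = 0.14 / 0.0001140175 = 1227.9 MPa
sigma = sigma_0 + k/sqrt(d) = 89 + 1227.9 = 1316.9 MPa

1316.9


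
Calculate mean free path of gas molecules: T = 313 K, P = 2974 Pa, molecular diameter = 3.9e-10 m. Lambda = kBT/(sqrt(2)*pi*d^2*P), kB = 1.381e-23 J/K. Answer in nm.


Mean free path: lambda = kB*T / (sqrt(2) * pi * d^2 * P)
lambda = 1.381e-23 * 313 / (sqrt(2) * pi * (3.9e-10)^2 * 2974)
lambda = 2.15081e-06 m
lambda = 2150.81 nm

2150.81


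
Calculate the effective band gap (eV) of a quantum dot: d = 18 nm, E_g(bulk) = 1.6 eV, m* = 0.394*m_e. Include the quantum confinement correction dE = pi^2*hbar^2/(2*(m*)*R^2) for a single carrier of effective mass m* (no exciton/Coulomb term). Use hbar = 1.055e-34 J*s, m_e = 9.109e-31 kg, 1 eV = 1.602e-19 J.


Radius R = 18/2 nm = 9e-09 m
Confinement energy dE = pi^2 * hbar^2 / (2 * m_eff * m_e * R^2)
dE = pi^2 * (1.055e-34)^2 / (2 * 0.394 * 9.109e-31 * (9e-09)^2) J, divided by 1.602e-19 J/eV
dE = 0.0118 eV
Total band gap = E_g(bulk) + dE = 1.6 + 0.0118 = 1.6118 eV

1.6118


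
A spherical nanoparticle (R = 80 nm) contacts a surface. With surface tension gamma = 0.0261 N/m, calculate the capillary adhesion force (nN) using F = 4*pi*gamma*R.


Convert radius: R = 80 nm = 8e-08 m
F = 4 * pi * gamma * R
F = 4 * pi * 0.0261 * 8e-08
F = 2.62386e-08 N = 26.2386 nN

26.2386


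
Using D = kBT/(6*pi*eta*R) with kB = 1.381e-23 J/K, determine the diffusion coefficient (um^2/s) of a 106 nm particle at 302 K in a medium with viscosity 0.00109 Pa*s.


Radius R = 106/2 = 53 nm = 5.3e-08 m
D = kB*T / (6*pi*eta*R)
D = 1.381e-23 * 302 / (6 * pi * 0.00109 * 5.3e-08)
D = 3.82999e-12 m^2/s = 3.83 um^2/s

3.83


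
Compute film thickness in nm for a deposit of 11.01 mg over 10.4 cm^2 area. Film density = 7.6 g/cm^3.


Convert: m = 11.01 mg = 1.1010e-05 kg, A = 10.4 cm^2 = 1.0400e-03 m^2, rho = 7.6 g/cm^3 = 7600 kg/m^3
t = m / (A * rho)
t = 1.1010e-05 / (1.0400e-03 * 7600)
t = 1.3930e-06 m = 1393.0 nm

1393.0


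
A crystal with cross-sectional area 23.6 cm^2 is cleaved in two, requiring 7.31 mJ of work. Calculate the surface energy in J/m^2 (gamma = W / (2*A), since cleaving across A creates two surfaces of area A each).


Convert: A = 23.6 cm^2 = 0.00236 m^2, W = 7.31 mJ = 0.00731 J
Cleaving exposes two faces of area A, so total new surface = 2*A and gamma = W / (2*A)
gamma = 0.00731 / (2 * 0.00236)
gamma = 1.549 J/m^2

1.549


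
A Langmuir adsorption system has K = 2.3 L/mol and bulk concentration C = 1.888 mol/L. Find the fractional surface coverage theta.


Langmuir isotherm: theta = K*C / (1 + K*C)
K*C = 2.3 * 1.888 = 4.3424
theta = 4.3424 / (1 + 4.3424) = 4.3424 / 5.3424
theta = 0.8128

0.8128


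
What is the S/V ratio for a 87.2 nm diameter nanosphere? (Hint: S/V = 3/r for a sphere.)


Radius r = 87.2/2 = 43.6 nm
S/V = 3 / r = 3 / 43.6
S/V = 0.0688 nm^-1

0.0688


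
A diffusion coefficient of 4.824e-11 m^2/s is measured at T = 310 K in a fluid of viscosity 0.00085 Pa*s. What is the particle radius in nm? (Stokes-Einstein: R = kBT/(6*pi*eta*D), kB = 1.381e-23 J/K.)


Stokes-Einstein: R = kB*T / (6*pi*eta*D)
R = 1.381e-23 * 310 / (6 * pi * 0.00085 * 4.824e-11)
R = 5.53896e-09 m = 5.54 nm

5.54


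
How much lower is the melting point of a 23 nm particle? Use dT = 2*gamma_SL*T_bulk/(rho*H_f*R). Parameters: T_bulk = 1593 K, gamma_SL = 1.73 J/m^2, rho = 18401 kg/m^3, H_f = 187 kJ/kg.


Radius R = 23/2 = 11.5 nm = 1.15e-08 m
Convert H_f = 187 kJ/kg = 187000 J/kg
dT = 2 * gamma_SL * T_bulk / (rho * H_f * R)
dT = 2 * 1.73 * 1593 / (18401 * 187000 * 1.15e-08)
dT = 139.3 K

139.3


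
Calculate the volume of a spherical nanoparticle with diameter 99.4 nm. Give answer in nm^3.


Radius r = 99.4/2 = 49.7 nm
Volume V = (4/3) * pi * r^3
V = (4/3) * pi * (49.7)^3
V = 514230.43 nm^3

514230.43


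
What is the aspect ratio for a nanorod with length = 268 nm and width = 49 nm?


Aspect ratio AR = length / diameter
AR = 268 / 49
AR = 5.47

5.47


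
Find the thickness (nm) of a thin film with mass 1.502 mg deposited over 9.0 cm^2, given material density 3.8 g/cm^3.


Convert: m = 1.502 mg = 1.5020e-06 kg, A = 9.0 cm^2 = 9.0000e-04 m^2, rho = 3.8 g/cm^3 = 3800 kg/m^3
t = m / (A * rho)
t = 1.5020e-06 / (9.0000e-04 * 3800)
t = 4.3918e-07 m = 439.2 nm

439.2


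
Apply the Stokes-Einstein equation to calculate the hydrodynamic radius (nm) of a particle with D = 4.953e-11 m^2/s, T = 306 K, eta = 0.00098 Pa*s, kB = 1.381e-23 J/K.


Stokes-Einstein: R = kB*T / (6*pi*eta*D)
R = 1.381e-23 * 306 / (6 * pi * 0.00098 * 4.953e-11)
R = 4.6187e-09 m = 4.62 nm

4.62


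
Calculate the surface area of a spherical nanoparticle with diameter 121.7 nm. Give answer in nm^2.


Radius r = 121.7/2 = 60.85 nm
Surface area SA = 4 * pi * r^2
SA = 4 * pi * (60.85)^2
SA = 46529.78 nm^2

46529.78


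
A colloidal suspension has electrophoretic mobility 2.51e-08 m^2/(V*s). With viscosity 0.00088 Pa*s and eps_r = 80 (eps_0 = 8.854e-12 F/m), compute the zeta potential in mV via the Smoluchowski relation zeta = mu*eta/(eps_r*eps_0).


Smoluchowski equation: zeta = mu * eta / (eps_r * eps_0)
zeta = 2.51e-08 * 0.00088 / (80 * 8.854e-12)
zeta = 0.031184 V = 31.18 mV

31.18


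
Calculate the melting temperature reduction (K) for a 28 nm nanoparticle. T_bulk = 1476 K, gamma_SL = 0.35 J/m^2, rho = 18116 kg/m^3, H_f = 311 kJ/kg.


Radius R = 28/2 = 14 nm = 1.4e-08 m
Convert H_f = 311 kJ/kg = 311000 J/kg
dT = 2 * gamma_SL * T_bulk / (rho * H_f * R)
dT = 2 * 0.35 * 1476 / (18116 * 311000 * 1.4e-08)
dT = 13.1 K

13.1


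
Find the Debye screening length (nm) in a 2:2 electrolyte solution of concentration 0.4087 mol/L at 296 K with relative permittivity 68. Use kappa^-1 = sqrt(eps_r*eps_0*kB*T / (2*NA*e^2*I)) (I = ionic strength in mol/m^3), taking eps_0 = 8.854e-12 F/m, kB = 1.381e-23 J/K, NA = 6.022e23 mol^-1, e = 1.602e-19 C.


Ionic strength I = 0.4087 * 2^2 * 1000 = 1634.8 mol/m^3
kappa^-1 = sqrt(68 * 8.854e-12 * 1.381e-23 * 296 / (2 * 6.022e23 * (1.602e-19)^2 * 1634.8))
kappa^-1 = 0.221 nm

0.221


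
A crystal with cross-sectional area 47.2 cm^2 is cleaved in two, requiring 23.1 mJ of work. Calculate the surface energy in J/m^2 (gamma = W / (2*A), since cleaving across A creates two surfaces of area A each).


Convert: A = 47.2 cm^2 = 0.00472 m^2, W = 23.1 mJ = 0.0231 J
Cleaving exposes two faces of area A, so total new surface = 2*A and gamma = W / (2*A)
gamma = 0.0231 / (2 * 0.00472)
gamma = 2.447 J/m^2

2.447


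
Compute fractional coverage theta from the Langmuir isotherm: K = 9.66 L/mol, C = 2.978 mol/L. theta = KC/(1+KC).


Langmuir isotherm: theta = K*C / (1 + K*C)
K*C = 9.66 * 2.978 = 28.76748
theta = 28.76748 / (1 + 28.76748) = 28.76748 / 29.76748
theta = 0.9664

0.9664


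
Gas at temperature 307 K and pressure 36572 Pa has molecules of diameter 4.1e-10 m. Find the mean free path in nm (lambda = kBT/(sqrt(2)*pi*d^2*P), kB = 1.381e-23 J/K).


Mean free path: lambda = kB*T / (sqrt(2) * pi * d^2 * P)
lambda = 1.381e-23 * 307 / (sqrt(2) * pi * (4.1e-10)^2 * 36572)
lambda = 1.55221e-07 m
lambda = 155.22 nm

155.22


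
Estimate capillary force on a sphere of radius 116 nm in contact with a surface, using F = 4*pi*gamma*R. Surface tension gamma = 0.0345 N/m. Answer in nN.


Convert radius: R = 116 nm = 1.16e-07 m
F = 4 * pi * gamma * R
F = 4 * pi * 0.0345 * 1.16e-07
F = 5.02906e-08 N = 50.2906 nN

50.2906


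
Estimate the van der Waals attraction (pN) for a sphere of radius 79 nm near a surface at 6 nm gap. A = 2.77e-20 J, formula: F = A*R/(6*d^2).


Convert to SI: R = 79 nm = 7.9e-08 m, d = 6 nm = 6e-09 m
F = A * R / (6 * d^2)
F = 2.77e-20 * 7.9e-08 / (6 * (6e-09)^2)
F = 1.0131e-11 N = 10.131 pN

10.131


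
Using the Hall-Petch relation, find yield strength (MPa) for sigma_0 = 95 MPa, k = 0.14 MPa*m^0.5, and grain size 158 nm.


d = 158 nm = 1.58e-07 m
sqrt(d) = 0.0003974921
Hall-Petch contribution = k / sqrt(d) = 0.14 / 0.0003974921 = 352.2 MPa
sigma = sigma_0 + k/sqrt(d) = 95 + 352.2 = 447.2 MPa

447.2


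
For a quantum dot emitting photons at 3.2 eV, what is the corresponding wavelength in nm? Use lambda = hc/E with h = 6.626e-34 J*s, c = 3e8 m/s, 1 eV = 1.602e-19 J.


Convert energy: E = 3.2 eV = 3.2 * 1.602e-19 = 5.1264e-19 J
lambda = h*c / E = 6.626e-34 * 3e8 / 5.1264e-19
lambda = 3.87757e-07 m = 387.8 nm

387.8


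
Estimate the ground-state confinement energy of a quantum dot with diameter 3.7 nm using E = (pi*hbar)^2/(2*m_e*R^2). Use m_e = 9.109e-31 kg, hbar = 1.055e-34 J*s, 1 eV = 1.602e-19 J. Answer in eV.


Radius R = 3.7/2 = 1.85 nm = 1.85e-09 m
E = (pi * 1.055e-34)^2 / (2 * 9.109e-31 * (1.85e-09)^2)
E(J) = 1.76182e-20
E = E(J) / 1.602e-19 = 0.11 eV

0.11


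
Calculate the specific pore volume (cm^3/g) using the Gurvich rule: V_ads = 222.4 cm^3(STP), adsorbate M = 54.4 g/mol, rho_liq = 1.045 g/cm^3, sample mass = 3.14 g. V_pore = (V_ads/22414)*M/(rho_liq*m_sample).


Moles adsorbed n = V_ads / 22414 = 222.4 / 22414 = 9.922370e-03 mol
Liquid volume V_liq = n * M / rho_liq = 9.922370e-03 * 54.4 / 1.045 = 0.51653 cm^3
Specific pore volume V_pore = V_liq / m_sample = 0.51653 / 3.14
V_pore = 0.1645 cm^3/g

0.1645


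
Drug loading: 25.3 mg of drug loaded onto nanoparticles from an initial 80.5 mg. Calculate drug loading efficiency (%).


Drug loading efficiency = (drug loaded / drug initial) * 100
DLE = 25.3 / 80.5 * 100
DLE = 0.3143 * 100
DLE = 31.43%

31.43
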